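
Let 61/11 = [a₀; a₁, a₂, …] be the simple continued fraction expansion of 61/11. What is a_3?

Run the Euclidean algorithm, recording each quotient:
61 = 5·11 + 6, so a_0 = 5
11 = 1·6 + 5, so a_1 = 1
6 = 1·5 + 1, so a_2 = 1
5 = 5·1 + 0, so a_3 = 5

5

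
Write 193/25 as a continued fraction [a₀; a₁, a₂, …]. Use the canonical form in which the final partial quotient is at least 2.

⌊193/25⌋ = 7, remainder 18
⌊25/18⌋ = 1, remainder 7
⌊18/7⌋ = 2, remainder 4
⌊7/4⌋ = 1, remainder 3
⌊4/3⌋ = 1, remainder 1
⌊3/1⌋ = 3, remainder 0

[7; 1, 2, 1, 1, 3]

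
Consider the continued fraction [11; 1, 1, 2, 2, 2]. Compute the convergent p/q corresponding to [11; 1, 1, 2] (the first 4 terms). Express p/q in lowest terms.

58/5

Work from the innermost term outward:
Start with 2.
1 + 1/(2/1) = 1 + 1/2 = 3/2
1 + 1/(3/2) = 1 + 2/3 = 5/3
11 + 1/(5/3) = 11 + 3/5 = 58/5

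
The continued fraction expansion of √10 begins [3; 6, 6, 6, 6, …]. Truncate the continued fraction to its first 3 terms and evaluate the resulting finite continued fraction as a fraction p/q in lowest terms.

117/37

Start with 6.
6 + 1/(6/1) = 6 + 1/6 = 37/6
3 + 1/(37/6) = 3 + 6/37 = 117/37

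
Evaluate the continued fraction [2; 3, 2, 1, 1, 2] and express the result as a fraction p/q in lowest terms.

101/44

Starting at the tail and folding back:
Start with 2.
1 + 1/(2/1) = 1 + 1/2 = 3/2
1 + 1/(3/2) = 1 + 2/3 = 5/3
2 + 1/(5/3) = 2 + 3/5 = 13/5
3 + 1/(13/5) = 3 + 5/13 = 44/13
2 + 1/(44/13) = 2 + 13/44 = 101/44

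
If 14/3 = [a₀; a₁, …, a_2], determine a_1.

14 = 4·3 + 2, so a_0 = 4
3 = 1·2 + 1, so a_1 = 1

1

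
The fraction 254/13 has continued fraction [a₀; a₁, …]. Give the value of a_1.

254 = 19·13 + 7, so a_0 = 19
13 = 1·7 + 6, so a_1 = 1

1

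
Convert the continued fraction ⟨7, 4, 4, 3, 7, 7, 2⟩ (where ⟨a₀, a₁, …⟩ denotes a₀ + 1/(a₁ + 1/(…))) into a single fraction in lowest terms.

Start with 2.
7 + 1/(2/1) = 7 + 1/2 = 15/2
7 + 1/(15/2) = 7 + 2/15 = 107/15
3 + 1/(107/15) = 3 + 15/107 = 336/107
4 + 1/(336/107) = 4 + 107/336 = 1451/336
4 + 1/(1451/336) = 4 + 336/1451 = 6140/1451
7 + 1/(6140/1451) = 7 + 1451/6140 = 44431/6140

44431/6140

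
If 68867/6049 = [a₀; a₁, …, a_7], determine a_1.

68867 = 11·6049 + 2328, so a_0 = 11
6049 = 2·2328 + 1393, so a_1 = 2

2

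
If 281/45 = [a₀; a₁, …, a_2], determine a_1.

281 = 6·45 + 11, so a_0 = 6
45 = 4·11 + 1, so a_1 = 4

4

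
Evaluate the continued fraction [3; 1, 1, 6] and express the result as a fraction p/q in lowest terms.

46/13

Build up convergents one term at a time:
a_0 = 3: 3/1
a_1 = 1: 4/1
a_2 = 1: 7/2
a_3 = 6: 46/13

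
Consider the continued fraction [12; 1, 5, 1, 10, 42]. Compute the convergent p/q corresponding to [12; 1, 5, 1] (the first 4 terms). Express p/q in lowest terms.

Starting at the tail and folding back:
Start with 1.
5 + 1/(1/1) = 5 + 1/1 = 6/1
1 + 1/(6/1) = 1 + 1/6 = 7/6
12 + 1/(7/6) = 12 + 6/7 = 90/7

90/7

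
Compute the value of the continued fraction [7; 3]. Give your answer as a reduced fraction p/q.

22/3

Collapse the nested fraction from the inside out:
Start with 3.
7 + 1/(3/1) = 7 + 1/3 = 22/3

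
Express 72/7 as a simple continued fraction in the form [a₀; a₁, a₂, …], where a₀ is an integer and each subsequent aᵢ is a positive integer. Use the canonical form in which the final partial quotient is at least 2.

[10; 3, 2]

Repeatedly divide and take the remainder:
⌊72/7⌋ = 10, remainder 2
⌊7/2⌋ = 3, remainder 1
⌊2/1⌋ = 2, remainder 0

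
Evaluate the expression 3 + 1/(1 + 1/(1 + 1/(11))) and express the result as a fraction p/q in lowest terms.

Build up convergents one term at a time:
a_0 = 3: 3/1
a_1 = 1: 4/1
a_2 = 1: 7/2
a_3 = 11: 81/23

81/23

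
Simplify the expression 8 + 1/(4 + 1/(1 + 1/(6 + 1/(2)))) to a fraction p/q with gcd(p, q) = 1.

a_0 = 8: 8/1
a_1 = 4: 33/4
a_2 = 1: 41/5
a_3 = 6: 279/34
a_4 = 2: 599/73

599/73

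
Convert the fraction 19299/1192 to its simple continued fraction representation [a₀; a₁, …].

Run the Euclidean algorithm, recording each quotient:
19299 ÷ 1192 → quotient 16, remainder 227
1192 ÷ 227 → quotient 5, remainder 57
227 ÷ 57 → quotient 3, remainder 56
57 ÷ 56 → quotient 1, remainder 1
56 ÷ 1 → quotient 56, remainder 0

[16; 5, 3, 1, 56]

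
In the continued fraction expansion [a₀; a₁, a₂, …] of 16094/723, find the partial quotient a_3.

Apply division with remainder until the remainder is 0:
16094 = 22·723 + 188, so a_0 = 22
723 = 3·188 + 159, so a_1 = 3
188 = 1·159 + 29, so a_2 = 1
159 = 5·29 + 14, so a_3 = 5

5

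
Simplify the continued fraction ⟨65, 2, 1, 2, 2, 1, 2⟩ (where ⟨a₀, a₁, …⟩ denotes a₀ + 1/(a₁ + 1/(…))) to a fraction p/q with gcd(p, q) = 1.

Compute successive convergents:
a_0 = 65: 65/1
a_1 = 2: 131/2
a_2 = 1: 196/3
a_3 = 2: 523/8
a_4 = 2: 1242/19
a_5 = 1: 1765/27
a_6 = 2: 4772/73

4772/73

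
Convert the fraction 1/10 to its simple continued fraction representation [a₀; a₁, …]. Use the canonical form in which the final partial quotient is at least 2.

[0; 10]

Run the Euclidean algorithm, recording each quotient:
⌊1/10⌋ = 0, remainder 1
⌊10/1⌋ = 10, remainder 0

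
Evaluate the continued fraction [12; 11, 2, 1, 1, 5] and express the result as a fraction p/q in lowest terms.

a_0 = 12: 12/1
a_1 = 11: 133/11
a_2 = 2: 278/23
a_3 = 1: 411/34
a_4 = 1: 689/57
a_5 = 5: 3856/319

3856/319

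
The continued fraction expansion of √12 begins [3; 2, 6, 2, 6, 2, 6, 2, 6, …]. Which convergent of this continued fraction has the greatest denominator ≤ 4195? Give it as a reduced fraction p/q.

List convergents until the denominator exceeds the bound:
a_0 = 3: 3/1  (≤ bound)
a_1 = 2: 7/2  (≤ bound)
a_2 = 6: 45/13  (≤ bound)
a_3 = 2: 97/28  (≤ bound)
a_4 = 6: 627/181  (≤ bound)
a_5 = 2: 1351/390  (≤ bound)
a_6 = 6: 8733/2521  (≤ bound)
a_7 = 2: 18817/5432  (> 4195, stop)

8733/2521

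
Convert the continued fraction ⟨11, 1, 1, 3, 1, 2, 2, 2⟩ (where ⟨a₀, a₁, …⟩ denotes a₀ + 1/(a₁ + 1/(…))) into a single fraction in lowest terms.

Collapse the nested fraction from the inside out:
Start with 2.
2 + 1/(2/1) = 2 + 1/2 = 5/2
2 + 1/(5/2) = 2 + 2/5 = 12/5
1 + 1/(12/5) = 1 + 5/12 = 17/12
3 + 1/(17/12) = 3 + 12/17 = 63/17
1 + 1/(63/17) = 1 + 17/63 = 80/63
1 + 1/(80/63) = 1 + 63/80 = 143/80
11 + 1/(143/80) = 11 + 80/143 = 1653/143

1653/143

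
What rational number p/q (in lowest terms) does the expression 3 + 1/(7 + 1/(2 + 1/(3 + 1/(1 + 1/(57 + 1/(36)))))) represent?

Start with 36.
57 + 1/(36/1) = 57 + 1/36 = 2053/36
1 + 1/(2053/36) = 1 + 36/2053 = 2089/2053
3 + 1/(2089/2053) = 3 + 2053/2089 = 8320/2089
2 + 1/(8320/2089) = 2 + 2089/8320 = 18729/8320
7 + 1/(18729/8320) = 7 + 8320/18729 = 139423/18729
3 + 1/(139423/18729) = 3 + 18729/139423 = 436998/139423

436998/139423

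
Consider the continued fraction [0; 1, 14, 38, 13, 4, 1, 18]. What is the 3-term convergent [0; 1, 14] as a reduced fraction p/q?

14/15

Work from the innermost term outward:
Start with 14.
1 + 1/(14/1) = 1 + 1/14 = 15/14
0 + 1/(15/14) = 0 + 14/15 = 14/15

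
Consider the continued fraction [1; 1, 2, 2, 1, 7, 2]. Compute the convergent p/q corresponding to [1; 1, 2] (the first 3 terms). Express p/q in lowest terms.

5/3

a_0 = 1: 1/1
a_1 = 1: 2/1
a_2 = 2: 5/3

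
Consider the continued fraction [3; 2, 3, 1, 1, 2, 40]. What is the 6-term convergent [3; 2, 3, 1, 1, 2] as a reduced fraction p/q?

141/41

a_0 = 3: 3/1
a_1 = 2: 7/2
a_2 = 3: 24/7
a_3 = 1: 31/9
a_4 = 1: 55/16
a_5 = 2: 141/41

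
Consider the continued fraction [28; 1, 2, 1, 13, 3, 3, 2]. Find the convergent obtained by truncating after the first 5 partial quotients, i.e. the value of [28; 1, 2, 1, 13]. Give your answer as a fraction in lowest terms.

Collapse the nested fraction from the inside out:
Start with 13.
1 + 1/(13/1) = 1 + 1/13 = 14/13
2 + 1/(14/13) = 2 + 13/14 = 41/14
1 + 1/(41/14) = 1 + 14/41 = 55/41
28 + 1/(55/41) = 28 + 41/55 = 1581/55

1581/55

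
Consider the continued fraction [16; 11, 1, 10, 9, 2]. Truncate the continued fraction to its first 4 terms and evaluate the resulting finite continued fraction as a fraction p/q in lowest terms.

Starting at the tail and folding back:
Start with 10.
1 + 1/(10/1) = 1 + 1/10 = 11/10
11 + 1/(11/10) = 11 + 10/11 = 131/11
16 + 1/(131/11) = 16 + 11/131 = 2107/131

2107/131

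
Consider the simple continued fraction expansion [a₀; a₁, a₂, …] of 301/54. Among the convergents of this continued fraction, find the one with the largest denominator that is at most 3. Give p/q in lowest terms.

11/2

List convergents until the denominator exceeds the bound:
a_0 = 5: 5/1  (≤ bound)
a_1 = 1: 6/1  (≤ bound)
a_2 = 1: 11/2  (≤ bound)
a_3 = 2: 28/5  (> 3, stop)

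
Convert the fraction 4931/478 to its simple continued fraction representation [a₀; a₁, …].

4931 = 10·478 + 151, so a_0 = 10
478 = 3·151 + 25, so a_1 = 3
151 = 6·25 + 1, so a_2 = 6
25 = 25·1 + 0, so a_3 = 25

[10; 3, 6, 25]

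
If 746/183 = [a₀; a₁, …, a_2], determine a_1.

⌊746/183⌋ = 4, remainder 14
⌊183/14⌋ = 13, remainder 1

13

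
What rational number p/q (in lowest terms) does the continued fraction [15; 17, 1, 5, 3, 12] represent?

62859/4175

Start with 12.
3 + 1/(12/1) = 3 + 1/12 = 37/12
5 + 1/(37/12) = 5 + 12/37 = 197/37
1 + 1/(197/37) = 1 + 37/197 = 234/197
17 + 1/(234/197) = 17 + 197/234 = 4175/234
15 + 1/(4175/234) = 15 + 234/4175 = 62859/4175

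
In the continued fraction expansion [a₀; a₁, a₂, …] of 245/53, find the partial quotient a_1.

Apply division with remainder until the remainder is 0:
245 ÷ 53 → quotient 4, remainder 33
53 ÷ 33 → quotient 1, remainder 20

1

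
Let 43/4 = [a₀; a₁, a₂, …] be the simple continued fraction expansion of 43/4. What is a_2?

3

Apply division with remainder until the remainder is 0:
43 = 10·4 + 3, so a_0 = 10
4 = 1·3 + 1, so a_1 = 1
3 = 3·1 + 0, so a_2 = 3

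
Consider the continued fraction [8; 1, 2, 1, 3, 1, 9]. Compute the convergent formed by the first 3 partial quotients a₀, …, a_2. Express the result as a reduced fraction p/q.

Compute successive convergents:
a_0 = 8: 8/1
a_1 = 1: 9/1
a_2 = 2: 26/3

26/3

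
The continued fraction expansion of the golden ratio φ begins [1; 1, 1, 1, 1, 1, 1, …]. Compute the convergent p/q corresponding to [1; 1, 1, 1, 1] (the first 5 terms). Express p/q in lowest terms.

8/5

Compute successive convergents:
a_0 = 1: 1/1
a_1 = 1: 2/1
a_2 = 1: 3/2
a_3 = 1: 5/3
a_4 = 1: 8/5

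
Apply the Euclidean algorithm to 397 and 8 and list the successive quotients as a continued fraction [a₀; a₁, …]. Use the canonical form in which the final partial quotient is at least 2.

Repeatedly divide and take the remainder:
397 ÷ 8 → quotient 49, remainder 5
8 ÷ 5 → quotient 1, remainder 3
5 ÷ 3 → quotient 1, remainder 2
3 ÷ 2 → quotient 1, remainder 1
2 ÷ 1 → quotient 2, remainder 0

[49; 1, 1, 1, 2]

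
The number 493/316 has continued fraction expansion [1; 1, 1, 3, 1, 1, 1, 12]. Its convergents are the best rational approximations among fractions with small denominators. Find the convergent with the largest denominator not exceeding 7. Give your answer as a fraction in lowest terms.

a_0 = 1: 1/1  (≤ bound)
a_1 = 1: 2/1  (≤ bound)
a_2 = 1: 3/2  (≤ bound)
a_3 = 3: 11/7  (≤ bound)
a_4 = 1: 14/9  (> 7, stop)

11/7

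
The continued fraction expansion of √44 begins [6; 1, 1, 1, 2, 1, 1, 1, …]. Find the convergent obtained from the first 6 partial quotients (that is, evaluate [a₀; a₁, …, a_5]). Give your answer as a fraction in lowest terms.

Start with 1.
2 + 1/(1/1) = 2 + 1/1 = 3/1
1 + 1/(3/1) = 1 + 1/3 = 4/3
1 + 1/(4/3) = 1 + 3/4 = 7/4
1 + 1/(7/4) = 1 + 4/7 = 11/7
6 + 1/(11/7) = 6 + 7/11 = 73/11

73/11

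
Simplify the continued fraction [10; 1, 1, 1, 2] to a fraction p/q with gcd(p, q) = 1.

Collapse the nested fraction from the inside out:
Start with 2.
1 + 1/(2/1) = 1 + 1/2 = 3/2
1 + 1/(3/2) = 1 + 2/3 = 5/3
1 + 1/(5/3) = 1 + 3/5 = 8/5
10 + 1/(8/5) = 10 + 5/8 = 85/8

85/8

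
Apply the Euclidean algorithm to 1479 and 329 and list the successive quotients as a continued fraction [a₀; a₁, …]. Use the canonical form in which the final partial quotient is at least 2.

[4; 2, 54, 3]

Run the Euclidean algorithm, recording each quotient:
⌊1479/329⌋ = 4, remainder 163
⌊329/163⌋ = 2, remainder 3
⌊163/3⌋ = 54, remainder 1
⌊3/1⌋ = 3, remainder 0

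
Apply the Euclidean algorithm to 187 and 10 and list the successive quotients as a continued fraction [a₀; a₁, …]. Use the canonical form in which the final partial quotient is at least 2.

⌊187/10⌋ = 18, remainder 7
⌊10/7⌋ = 1, remainder 3
⌊7/3⌋ = 2, remainder 1
⌊3/1⌋ = 3, remainder 0

[18; 1, 2, 3]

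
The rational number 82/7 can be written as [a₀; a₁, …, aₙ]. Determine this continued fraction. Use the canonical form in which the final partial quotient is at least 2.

[11; 1, 2, 2]

82 = 11·7 + 5, so a_0 = 11
7 = 1·5 + 2, so a_1 = 1
5 = 2·2 + 1, so a_2 = 2
2 = 2·1 + 0, so a_3 = 2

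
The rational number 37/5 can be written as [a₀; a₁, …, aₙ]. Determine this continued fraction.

⌊37/5⌋ = 7, remainder 2
⌊5/2⌋ = 2, remainder 1
⌊2/1⌋ = 2, remainder 0

[7; 2, 2]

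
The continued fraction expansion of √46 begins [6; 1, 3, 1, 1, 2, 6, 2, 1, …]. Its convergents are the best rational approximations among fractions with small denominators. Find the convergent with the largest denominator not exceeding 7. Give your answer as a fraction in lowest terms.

34/5

a_0 = 6: 6/1  (≤ bound)
a_1 = 1: 7/1  (≤ bound)
a_2 = 3: 27/4  (≤ bound)
a_3 = 1: 34/5  (≤ bound)
a_4 = 1: 61/9  (> 7, stop)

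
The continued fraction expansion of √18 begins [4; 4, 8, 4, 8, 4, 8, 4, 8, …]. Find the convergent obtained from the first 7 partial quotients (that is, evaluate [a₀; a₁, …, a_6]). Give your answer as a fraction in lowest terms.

161564/38081

Use the convergent recurrence hₖ = aₖ·hₖ₋₁ + hₖ₋₂ (and likewise for the denominators kₖ):
a_0 = 4: 4/1
a_1 = 4: 17/4
a_2 = 8: 140/33
a_3 = 4: 577/136
a_4 = 8: 4756/1121
a_5 = 4: 19601/4620
a_6 = 8: 161564/38081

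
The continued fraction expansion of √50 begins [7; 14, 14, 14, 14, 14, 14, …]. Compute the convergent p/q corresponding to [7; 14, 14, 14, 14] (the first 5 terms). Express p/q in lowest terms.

275807/39005

Start with 14.
14 + 1/(14/1) = 14 + 1/14 = 197/14
14 + 1/(197/14) = 14 + 14/197 = 2772/197
14 + 1/(2772/197) = 14 + 197/2772 = 39005/2772
7 + 1/(39005/2772) = 7 + 2772/39005 = 275807/39005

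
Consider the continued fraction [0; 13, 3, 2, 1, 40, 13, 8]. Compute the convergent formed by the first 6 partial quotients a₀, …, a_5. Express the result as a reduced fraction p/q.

407/5413

Build up convergents one term at a time:
a_0 = 0: 0/1
a_1 = 13: 1/13
a_2 = 3: 3/40
a_3 = 2: 7/93
a_4 = 1: 10/133
a_5 = 40: 407/5413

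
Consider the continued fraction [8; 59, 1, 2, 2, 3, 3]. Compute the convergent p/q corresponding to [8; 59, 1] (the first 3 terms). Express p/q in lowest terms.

481/60

a_0 = 8: 8/1
a_1 = 59: 473/59
a_2 = 1: 481/60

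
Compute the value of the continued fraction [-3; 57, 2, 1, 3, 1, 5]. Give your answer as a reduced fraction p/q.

Start with 5.
1 + 1/(5/1) = 1 + 1/5 = 6/5
3 + 1/(6/5) = 3 + 5/6 = 23/6
1 + 1/(23/6) = 1 + 6/23 = 29/23
2 + 1/(29/23) = 2 + 23/29 = 81/29
57 + 1/(81/29) = 57 + 29/81 = 4646/81
-3 + 1/(4646/81) = -3 + 81/4646 = -13857/4646

-13857/4646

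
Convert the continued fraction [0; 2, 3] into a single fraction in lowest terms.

Collapse the nested fraction from the inside out:
Start with 3.
2 + 1/(3/1) = 2 + 1/3 = 7/3
0 + 1/(7/3) = 0 + 3/7 = 3/7

3/7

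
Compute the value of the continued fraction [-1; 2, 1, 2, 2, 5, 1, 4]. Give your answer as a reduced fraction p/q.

a_0 = -1: -1/1
a_1 = 2: -1/2
a_2 = 1: -2/3
a_3 = 2: -5/8
a_4 = 2: -12/19
a_5 = 5: -65/103
a_6 = 1: -77/122
a_7 = 4: -373/591

-373/591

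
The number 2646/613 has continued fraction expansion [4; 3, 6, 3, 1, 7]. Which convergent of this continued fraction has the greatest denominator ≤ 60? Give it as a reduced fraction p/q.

List convergents until the denominator exceeds the bound:
a_0 = 4: 4/1  (≤ bound)
a_1 = 3: 13/3  (≤ bound)
a_2 = 6: 82/19  (≤ bound)
a_3 = 3: 259/60  (≤ bound)
a_4 = 1: 341/79  (> 60, stop)

259/60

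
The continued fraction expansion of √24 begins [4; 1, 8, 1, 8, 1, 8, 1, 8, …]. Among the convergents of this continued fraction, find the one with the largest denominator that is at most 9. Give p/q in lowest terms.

44/9

a_0 = 4: 4/1  (≤ bound)
a_1 = 1: 5/1  (≤ bound)
a_2 = 8: 44/9  (≤ bound)
a_3 = 1: 49/10  (> 9, stop)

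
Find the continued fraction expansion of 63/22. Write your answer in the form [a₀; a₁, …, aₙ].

63 ÷ 22 → quotient 2, remainder 19
22 ÷ 19 → quotient 1, remainder 3
19 ÷ 3 → quotient 6, remainder 1
3 ÷ 1 → quotient 3, remainder 0

[2; 1, 6, 3]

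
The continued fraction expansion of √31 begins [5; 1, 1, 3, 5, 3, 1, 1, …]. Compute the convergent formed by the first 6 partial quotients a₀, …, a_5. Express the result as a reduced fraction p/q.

a_0 = 5: 5/1
a_1 = 1: 6/1
a_2 = 1: 11/2
a_3 = 3: 39/7
a_4 = 5: 206/37
a_5 = 3: 657/118

657/118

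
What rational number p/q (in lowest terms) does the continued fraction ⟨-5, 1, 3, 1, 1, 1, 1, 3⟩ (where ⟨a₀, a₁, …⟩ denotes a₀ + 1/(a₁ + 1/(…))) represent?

Start with 3.
1 + 1/(3/1) = 1 + 1/3 = 4/3
1 + 1/(4/3) = 1 + 3/4 = 7/4
1 + 1/(7/4) = 1 + 4/7 = 11/7
1 + 1/(11/7) = 1 + 7/11 = 18/11
3 + 1/(18/11) = 3 + 11/18 = 65/18
1 + 1/(65/18) = 1 + 18/65 = 83/65
-5 + 1/(83/65) = -5 + 65/83 = -350/83

-350/83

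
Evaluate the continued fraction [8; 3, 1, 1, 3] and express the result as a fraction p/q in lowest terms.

Build up convergents one term at a time:
a_0 = 8: 8/1
a_1 = 3: 25/3
a_2 = 1: 33/4
a_3 = 1: 58/7
a_4 = 3: 207/25

207/25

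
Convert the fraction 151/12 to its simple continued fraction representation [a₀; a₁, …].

151 ÷ 12 → quotient 12, remainder 7
12 ÷ 7 → quotient 1, remainder 5
7 ÷ 5 → quotient 1, remainder 2
5 ÷ 2 → quotient 2, remainder 1
2 ÷ 1 → quotient 2, remainder 0

[12; 1, 1, 2, 2]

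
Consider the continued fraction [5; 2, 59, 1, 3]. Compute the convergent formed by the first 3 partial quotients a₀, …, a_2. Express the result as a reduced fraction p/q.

654/119

Start with 59.
2 + 1/(59/1) = 2 + 1/59 = 119/59
5 + 1/(119/59) = 5 + 59/119 = 654/119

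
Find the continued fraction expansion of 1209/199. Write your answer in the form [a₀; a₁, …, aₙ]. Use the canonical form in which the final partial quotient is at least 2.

[6; 13, 3, 1, 3]

Repeatedly divide and take the remainder:
⌊1209/199⌋ = 6, remainder 15
⌊199/15⌋ = 13, remainder 4
⌊15/4⌋ = 3, remainder 3
⌊4/3⌋ = 1, remainder 1
⌊3/1⌋ = 3, remainder 0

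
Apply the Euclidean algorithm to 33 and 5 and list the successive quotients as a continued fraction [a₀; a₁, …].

[6; 1, 1, 2]

33 = 6·5 + 3, so a_0 = 6
5 = 1·3 + 2, so a_1 = 1
3 = 1·2 + 1, so a_2 = 1
2 = 2·1 + 0, so a_3 = 2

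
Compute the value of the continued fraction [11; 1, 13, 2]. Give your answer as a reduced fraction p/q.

Use the convergent recurrence hₖ = aₖ·hₖ₋₁ + hₖ₋₂ (and likewise for the denominators kₖ):
a_0 = 11: 11/1
a_1 = 1: 12/1
a_2 = 13: 167/14
a_3 = 2: 346/29

346/29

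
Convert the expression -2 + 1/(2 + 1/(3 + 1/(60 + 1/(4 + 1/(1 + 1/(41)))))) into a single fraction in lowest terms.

-139029/88492

Start with 41.
1 + 1/(41/1) = 1 + 1/41 = 42/41
4 + 1/(42/41) = 4 + 41/42 = 209/42
60 + 1/(209/42) = 60 + 42/209 = 12582/209
3 + 1/(12582/209) = 3 + 209/12582 = 37955/12582
2 + 1/(37955/12582) = 2 + 12582/37955 = 88492/37955
-2 + 1/(88492/37955) = -2 + 37955/88492 = -139029/88492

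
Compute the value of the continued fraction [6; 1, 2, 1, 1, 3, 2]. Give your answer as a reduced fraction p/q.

383/57

Build up convergents one term at a time:
a_0 = 6: 6/1
a_1 = 1: 7/1
a_2 = 2: 20/3
a_3 = 1: 27/4
a_4 = 1: 47/7
a_5 = 3: 168/25
a_6 = 2: 383/57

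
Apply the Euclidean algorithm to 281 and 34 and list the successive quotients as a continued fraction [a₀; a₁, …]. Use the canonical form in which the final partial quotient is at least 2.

[8; 3, 1, 3, 2]

Repeatedly divide and take the remainder:
281 = 8·34 + 9, so a_0 = 8
34 = 3·9 + 7, so a_1 = 3
9 = 1·7 + 2, so a_2 = 1
7 = 3·2 + 1, so a_3 = 3
2 = 2·1 + 0, so a_4 = 2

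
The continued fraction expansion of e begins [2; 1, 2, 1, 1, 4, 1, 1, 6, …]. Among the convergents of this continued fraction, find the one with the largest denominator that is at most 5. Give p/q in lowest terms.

a_0 = 2: 2/1  (≤ bound)
a_1 = 1: 3/1  (≤ bound)
a_2 = 2: 8/3  (≤ bound)
a_3 = 1: 11/4  (≤ bound)
a_4 = 1: 19/7  (> 5, stop)

11/4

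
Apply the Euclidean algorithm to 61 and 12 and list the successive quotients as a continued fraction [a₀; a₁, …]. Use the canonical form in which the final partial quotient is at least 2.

61 ÷ 12 → quotient 5, remainder 1
12 ÷ 1 → quotient 12, remainder 0

[5; 12]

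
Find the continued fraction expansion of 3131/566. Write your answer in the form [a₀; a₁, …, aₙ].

Repeatedly divide and take the remainder:
⌊3131/566⌋ = 5, remainder 301
⌊566/301⌋ = 1, remainder 265
⌊301/265⌋ = 1, remainder 36
⌊265/36⌋ = 7, remainder 13
⌊36/13⌋ = 2, remainder 10
⌊13/10⌋ = 1, remainder 3
⌊10/3⌋ = 3, remainder 1
⌊3/1⌋ = 3, remainder 0

[5; 1, 1, 7, 2, 1, 3, 3]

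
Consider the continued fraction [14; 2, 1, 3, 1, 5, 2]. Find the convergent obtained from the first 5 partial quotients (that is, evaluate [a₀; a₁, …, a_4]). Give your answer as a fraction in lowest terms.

201/14

Work from the innermost term outward:
Start with 1.
3 + 1/(1/1) = 3 + 1/1 = 4/1
1 + 1/(4/1) = 1 + 1/4 = 5/4
2 + 1/(5/4) = 2 + 4/5 = 14/5
14 + 1/(14/5) = 14 + 5/14 = 201/14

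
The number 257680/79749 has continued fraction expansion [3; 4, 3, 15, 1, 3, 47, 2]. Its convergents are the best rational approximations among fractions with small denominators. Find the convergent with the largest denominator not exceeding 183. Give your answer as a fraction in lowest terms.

42/13

a_0 = 3: 3/1  (≤ bound)
a_1 = 4: 13/4  (≤ bound)
a_2 = 3: 42/13  (≤ bound)
a_3 = 15: 643/199  (> 183, stop)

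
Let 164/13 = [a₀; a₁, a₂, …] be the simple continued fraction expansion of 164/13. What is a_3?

1

⌊164/13⌋ = 12, remainder 8
⌊13/8⌋ = 1, remainder 5
⌊8/5⌋ = 1, remainder 3
⌊5/3⌋ = 1, remainder 2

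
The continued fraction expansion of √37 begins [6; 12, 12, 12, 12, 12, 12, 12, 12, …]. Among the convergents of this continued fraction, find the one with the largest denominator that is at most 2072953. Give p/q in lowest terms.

1555849/255780

List convergents until the denominator exceeds the bound:
a_0 = 6: 6/1  (≤ bound)
a_1 = 12: 73/12  (≤ bound)
a_2 = 12: 882/145  (≤ bound)
a_3 = 12: 10657/1752  (≤ bound)
a_4 = 12: 128766/21169  (≤ bound)
a_5 = 12: 1555849/255780  (≤ bound)
a_6 = 12: 18798954/3090529  (> 2072953, stop)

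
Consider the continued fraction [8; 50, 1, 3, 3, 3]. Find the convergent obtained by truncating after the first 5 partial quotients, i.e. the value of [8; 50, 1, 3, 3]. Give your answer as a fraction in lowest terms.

5293/660

Work from the innermost term outward:
Start with 3.
3 + 1/(3/1) = 3 + 1/3 = 10/3
1 + 1/(10/3) = 1 + 3/10 = 13/10
50 + 1/(13/10) = 50 + 10/13 = 660/13
8 + 1/(660/13) = 8 + 13/660 = 5293/660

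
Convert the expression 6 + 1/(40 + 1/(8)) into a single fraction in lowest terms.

Use the convergent recurrence hₖ = aₖ·hₖ₋₁ + hₖ₋₂ (and likewise for the denominators kₖ):
a_0 = 6: 6/1
a_1 = 40: 241/40
a_2 = 8: 1934/321

1934/321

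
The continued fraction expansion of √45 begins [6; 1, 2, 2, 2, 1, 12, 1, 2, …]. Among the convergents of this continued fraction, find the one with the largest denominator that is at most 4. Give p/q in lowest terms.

20/3

a_0 = 6: 6/1  (≤ bound)
a_1 = 1: 7/1  (≤ bound)
a_2 = 2: 20/3  (≤ bound)
a_3 = 2: 47/7  (> 4, stop)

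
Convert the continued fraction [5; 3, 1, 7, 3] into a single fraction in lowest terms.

510/97

Use the convergent recurrence hₖ = aₖ·hₖ₋₁ + hₖ₋₂ (and likewise for the denominators kₖ):
a_0 = 5: 5/1
a_1 = 3: 16/3
a_2 = 1: 21/4
a_3 = 7: 163/31
a_4 = 3: 510/97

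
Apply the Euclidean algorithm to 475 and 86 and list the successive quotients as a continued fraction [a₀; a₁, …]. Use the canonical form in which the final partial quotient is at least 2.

[5; 1, 1, 10, 4]

Run the Euclidean algorithm, recording each quotient:
475 = 5·86 + 45, so a_0 = 5
86 = 1·45 + 41, so a_1 = 1
45 = 1·41 + 4, so a_2 = 1
41 = 10·4 + 1, so a_3 = 10
4 = 4·1 + 0, so a_4 = 4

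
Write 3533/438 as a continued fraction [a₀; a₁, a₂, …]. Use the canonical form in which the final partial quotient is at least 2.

[8; 15, 9, 1, 2]

Repeatedly divide and take the remainder:
3533 = 8·438 + 29, so a_0 = 8
438 = 15·29 + 3, so a_1 = 15
29 = 9·3 + 2, so a_2 = 9
3 = 1·2 + 1, so a_3 = 1
2 = 2·1 + 0, so a_4 = 2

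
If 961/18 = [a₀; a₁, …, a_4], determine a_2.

Apply division with remainder until the remainder is 0:
⌊961/18⌋ = 53, remainder 7
⌊18/7⌋ = 2, remainder 4
⌊7/4⌋ = 1, remainder 3

1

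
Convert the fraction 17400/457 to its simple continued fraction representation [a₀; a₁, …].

[38; 13, 2, 3, 1, 3]

⌊17400/457⌋ = 38, remainder 34
⌊457/34⌋ = 13, remainder 15
⌊34/15⌋ = 2, remainder 4
⌊15/4⌋ = 3, remainder 3
⌊4/3⌋ = 1, remainder 1
⌊3/1⌋ = 3, remainder 0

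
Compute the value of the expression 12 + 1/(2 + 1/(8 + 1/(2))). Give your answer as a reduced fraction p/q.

449/36

a_0 = 12: 12/1
a_1 = 2: 25/2
a_2 = 8: 212/17
a_3 = 2: 449/36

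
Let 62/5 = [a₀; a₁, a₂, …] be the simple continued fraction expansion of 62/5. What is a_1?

62 ÷ 5 → quotient 12, remainder 2
5 ÷ 2 → quotient 2, remainder 1

2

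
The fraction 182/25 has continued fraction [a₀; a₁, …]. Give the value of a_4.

3

182 ÷ 25 → quotient 7, remainder 7
25 ÷ 7 → quotient 3, remainder 4
7 ÷ 4 → quotient 1, remainder 3
4 ÷ 3 → quotient 1, remainder 1
3 ÷ 1 → quotient 3, remainder 0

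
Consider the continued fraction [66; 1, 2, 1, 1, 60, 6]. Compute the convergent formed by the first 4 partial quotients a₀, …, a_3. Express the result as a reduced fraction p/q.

267/4

Compute successive convergents:
a_0 = 66: 66/1
a_1 = 1: 67/1
a_2 = 2: 200/3
a_3 = 1: 267/4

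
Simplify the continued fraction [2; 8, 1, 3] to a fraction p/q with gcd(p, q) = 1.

74/35

Start with 3.
1 + 1/(3/1) = 1 + 1/3 = 4/3
8 + 1/(4/3) = 8 + 3/4 = 35/4
2 + 1/(35/4) = 2 + 4/35 = 74/35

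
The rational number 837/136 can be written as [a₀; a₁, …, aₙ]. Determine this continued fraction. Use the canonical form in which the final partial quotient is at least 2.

Repeatedly divide and take the remainder:
837 = 6·136 + 21, so a_0 = 6
136 = 6·21 + 10, so a_1 = 6
21 = 2·10 + 1, so a_2 = 2
10 = 10·1 + 0, so a_3 = 10

[6; 6, 2, 10]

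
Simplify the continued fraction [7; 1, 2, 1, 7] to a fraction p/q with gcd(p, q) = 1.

a_0 = 7: 7/1
a_1 = 1: 8/1
a_2 = 2: 23/3
a_3 = 1: 31/4
a_4 = 7: 240/31

240/31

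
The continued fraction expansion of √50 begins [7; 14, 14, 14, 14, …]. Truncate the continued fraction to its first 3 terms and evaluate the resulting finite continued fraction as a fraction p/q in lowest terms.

Use the convergent recurrence hₖ = aₖ·hₖ₋₁ + hₖ₋₂ (and likewise for the denominators kₖ):
a_0 = 7: 7/1
a_1 = 14: 99/14
a_2 = 14: 1393/197

1393/197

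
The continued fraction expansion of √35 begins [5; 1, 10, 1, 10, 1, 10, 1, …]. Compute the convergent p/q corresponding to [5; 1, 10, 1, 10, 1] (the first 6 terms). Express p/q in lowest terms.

Compute successive convergents:
a_0 = 5: 5/1
a_1 = 1: 6/1
a_2 = 10: 65/11
a_3 = 1: 71/12
a_4 = 10: 775/131
a_5 = 1: 846/143

846/143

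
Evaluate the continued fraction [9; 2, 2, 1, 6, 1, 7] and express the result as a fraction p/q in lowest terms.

4006/425

Collapse the nested fraction from the inside out:
Start with 7.
1 + 1/(7/1) = 1 + 1/7 = 8/7
6 + 1/(8/7) = 6 + 7/8 = 55/8
1 + 1/(55/8) = 1 + 8/55 = 63/55
2 + 1/(63/55) = 2 + 55/63 = 181/63
2 + 1/(181/63) = 2 + 63/181 = 425/181
9 + 1/(425/181) = 9 + 181/425 = 4006/425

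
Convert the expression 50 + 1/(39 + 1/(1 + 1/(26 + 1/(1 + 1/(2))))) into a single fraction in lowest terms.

165933/3317

Build up convergents one term at a time:
a_0 = 50: 50/1
a_1 = 39: 1951/39
a_2 = 1: 2001/40
a_3 = 26: 53977/1079
a_4 = 1: 55978/1119
a_5 = 2: 165933/3317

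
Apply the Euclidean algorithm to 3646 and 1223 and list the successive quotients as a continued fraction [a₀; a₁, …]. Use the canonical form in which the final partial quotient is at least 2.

[2; 1, 52, 5, 1, 3]

Repeatedly divide and take the remainder:
3646 ÷ 1223 → quotient 2, remainder 1200
1223 ÷ 1200 → quotient 1, remainder 23
1200 ÷ 23 → quotient 52, remainder 4
23 ÷ 4 → quotient 5, remainder 3
4 ÷ 3 → quotient 1, remainder 1
3 ÷ 1 → quotient 3, remainder 0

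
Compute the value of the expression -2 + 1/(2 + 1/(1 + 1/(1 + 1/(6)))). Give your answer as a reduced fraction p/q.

-53/33

Work from the innermost term outward:
Start with 6.
1 + 1/(6/1) = 1 + 1/6 = 7/6
1 + 1/(7/6) = 1 + 6/7 = 13/7
2 + 1/(13/7) = 2 + 7/13 = 33/13
-2 + 1/(33/13) = -2 + 13/33 = -53/33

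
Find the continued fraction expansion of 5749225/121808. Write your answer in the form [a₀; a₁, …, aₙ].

⌊5749225/121808⌋ = 47, remainder 24249
⌊121808/24249⌋ = 5, remainder 563
⌊24249/563⌋ = 43, remainder 40
⌊563/40⌋ = 14, remainder 3
⌊40/3⌋ = 13, remainder 1
⌊3/1⌋ = 3, remainder 0

[47; 5, 43, 14, 13, 3]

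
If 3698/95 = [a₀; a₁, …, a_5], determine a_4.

3698 = 38·95 + 88, so a_0 = 38
95 = 1·88 + 7, so a_1 = 1
88 = 12·7 + 4, so a_2 = 12
7 = 1·4 + 3, so a_3 = 1
4 = 1·3 + 1, so a_4 = 1

1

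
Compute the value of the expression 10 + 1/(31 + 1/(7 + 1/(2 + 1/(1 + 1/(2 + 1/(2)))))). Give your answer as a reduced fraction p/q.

a_0 = 10: 10/1
a_1 = 31: 311/31
a_2 = 7: 2187/218
a_3 = 2: 4685/467
a_4 = 1: 6872/685
a_5 = 2: 18429/1837
a_6 = 2: 43730/4359

43730/4359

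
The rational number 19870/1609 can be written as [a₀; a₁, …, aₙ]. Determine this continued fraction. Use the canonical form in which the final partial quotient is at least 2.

[12; 2, 1, 6, 3, 2, 1, 7]

Run the Euclidean algorithm, recording each quotient:
19870 ÷ 1609 → quotient 12, remainder 562
1609 ÷ 562 → quotient 2, remainder 485
562 ÷ 485 → quotient 1, remainder 77
485 ÷ 77 → quotient 6, remainder 23
77 ÷ 23 → quotient 3, remainder 8
23 ÷ 8 → quotient 2, remainder 7
8 ÷ 7 → quotient 1, remainder 1
7 ÷ 1 → quotient 7, remainder 0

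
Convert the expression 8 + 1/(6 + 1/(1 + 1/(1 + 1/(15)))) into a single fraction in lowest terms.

a_0 = 8: 8/1
a_1 = 6: 49/6
a_2 = 1: 57/7
a_3 = 1: 106/13
a_4 = 15: 1647/202

1647/202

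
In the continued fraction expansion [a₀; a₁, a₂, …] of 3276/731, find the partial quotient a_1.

Run the Euclidean algorithm, recording each quotient:
3276 ÷ 731 → quotient 4, remainder 352
731 ÷ 352 → quotient 2, remainder 27

2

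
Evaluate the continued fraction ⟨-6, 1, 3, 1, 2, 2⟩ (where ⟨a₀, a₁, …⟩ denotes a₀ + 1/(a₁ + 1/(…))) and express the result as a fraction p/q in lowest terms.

Start with 2.
2 + 1/(2/1) = 2 + 1/2 = 5/2
1 + 1/(5/2) = 1 + 2/5 = 7/5
3 + 1/(7/5) = 3 + 5/7 = 26/7
1 + 1/(26/7) = 1 + 7/26 = 33/26
-6 + 1/(33/26) = -6 + 26/33 = -172/33

-172/33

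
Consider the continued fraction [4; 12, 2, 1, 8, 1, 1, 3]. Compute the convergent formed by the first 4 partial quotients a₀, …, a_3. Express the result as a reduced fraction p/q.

Start with 1.
2 + 1/(1/1) = 2 + 1/1 = 3/1
12 + 1/(3/1) = 12 + 1/3 = 37/3
4 + 1/(37/3) = 4 + 3/37 = 151/37

151/37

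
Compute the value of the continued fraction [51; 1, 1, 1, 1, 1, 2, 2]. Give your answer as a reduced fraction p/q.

2581/50

Collapse the nested fraction from the inside out:
Start with 2.
2 + 1/(2/1) = 2 + 1/2 = 5/2
1 + 1/(5/2) = 1 + 2/5 = 7/5
1 + 1/(7/5) = 1 + 5/7 = 12/7
1 + 1/(12/7) = 1 + 7/12 = 19/12
1 + 1/(19/12) = 1 + 12/19 = 31/19
1 + 1/(31/19) = 1 + 19/31 = 50/31
51 + 1/(50/31) = 51 + 31/50 = 2581/50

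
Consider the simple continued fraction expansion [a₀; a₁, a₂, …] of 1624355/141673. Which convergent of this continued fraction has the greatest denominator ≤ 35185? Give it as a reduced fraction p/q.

a_0 = 11: 11/1  (≤ bound)
a_1 = 2: 23/2  (≤ bound)
a_2 = 6: 149/13  (≤ bound)
a_3 = 1: 172/15  (≤ bound)
a_4 = 3: 665/58  (≤ bound)
a_5 = 54: 36082/3147  (≤ bound)
a_6 = 45: 1624355/141673  (> 35185, stop)

36082/3147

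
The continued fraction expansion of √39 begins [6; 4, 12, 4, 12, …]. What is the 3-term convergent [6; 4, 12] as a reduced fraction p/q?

306/49

a_0 = 6: 6/1
a_1 = 4: 25/4
a_2 = 12: 306/49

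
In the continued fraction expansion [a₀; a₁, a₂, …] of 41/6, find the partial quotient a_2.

5

Apply division with remainder until the remainder is 0:
⌊41/6⌋ = 6, remainder 5
⌊6/5⌋ = 1, remainder 1
⌊5/1⌋ = 5, remainder 0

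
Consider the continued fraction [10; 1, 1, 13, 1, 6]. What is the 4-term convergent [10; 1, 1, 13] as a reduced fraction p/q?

284/27

Work from the innermost term outward:
Start with 13.
1 + 1/(13/1) = 1 + 1/13 = 14/13
1 + 1/(14/13) = 1 + 13/14 = 27/14
10 + 1/(27/14) = 10 + 14/27 = 284/27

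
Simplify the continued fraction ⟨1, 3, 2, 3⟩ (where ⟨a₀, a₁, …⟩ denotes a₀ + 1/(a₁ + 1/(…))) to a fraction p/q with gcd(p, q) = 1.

Start with 3.
2 + 1/(3/1) = 2 + 1/3 = 7/3
3 + 1/(7/3) = 3 + 3/7 = 24/7
1 + 1/(24/7) = 1 + 7/24 = 31/24

31/24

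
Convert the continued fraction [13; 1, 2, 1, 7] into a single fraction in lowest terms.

426/31

Starting at the tail and folding back:
Start with 7.
1 + 1/(7/1) = 1 + 1/7 = 8/7
2 + 1/(8/7) = 2 + 7/8 = 23/8
1 + 1/(23/8) = 1 + 8/23 = 31/23
13 + 1/(31/23) = 13 + 23/31 = 426/31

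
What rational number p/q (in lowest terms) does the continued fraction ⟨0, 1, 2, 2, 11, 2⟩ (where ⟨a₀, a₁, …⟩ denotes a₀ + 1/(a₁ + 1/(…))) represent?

Use the convergent recurrence hₖ = aₖ·hₖ₋₁ + hₖ₋₂ (and likewise for the denominators kₖ):
a_0 = 0: 0/1
a_1 = 1: 1/1
a_2 = 2: 2/3
a_3 = 2: 5/7
a_4 = 11: 57/80
a_5 = 2: 119/167

119/167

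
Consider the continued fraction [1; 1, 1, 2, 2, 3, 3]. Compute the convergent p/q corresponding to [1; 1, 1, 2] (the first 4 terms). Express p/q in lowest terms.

8/5

a_0 = 1: 1/1
a_1 = 1: 2/1
a_2 = 1: 3/2
a_3 = 2: 8/5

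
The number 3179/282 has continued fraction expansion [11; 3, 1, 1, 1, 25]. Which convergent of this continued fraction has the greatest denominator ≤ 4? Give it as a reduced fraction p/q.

45/4

a_0 = 11: 11/1  (≤ bound)
a_1 = 3: 34/3  (≤ bound)
a_2 = 1: 45/4  (≤ bound)
a_3 = 1: 79/7  (> 4, stop)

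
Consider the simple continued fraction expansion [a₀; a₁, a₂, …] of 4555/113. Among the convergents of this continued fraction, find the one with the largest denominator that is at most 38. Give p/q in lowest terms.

a_0 = 40: 40/1  (≤ bound)
a_1 = 3: 121/3  (≤ bound)
a_2 = 4: 524/13  (≤ bound)
a_3 = 2: 1169/29  (≤ bound)
a_4 = 1: 1693/42  (> 38, stop)

1169/29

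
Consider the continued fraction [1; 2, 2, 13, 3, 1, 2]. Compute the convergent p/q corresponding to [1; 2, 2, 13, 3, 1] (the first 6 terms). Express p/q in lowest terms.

Start with 1.
3 + 1/(1/1) = 3 + 1/1 = 4/1
13 + 1/(4/1) = 13 + 1/4 = 53/4
2 + 1/(53/4) = 2 + 4/53 = 110/53
2 + 1/(110/53) = 2 + 53/110 = 273/110
1 + 1/(273/110) = 1 + 110/273 = 383/273

383/273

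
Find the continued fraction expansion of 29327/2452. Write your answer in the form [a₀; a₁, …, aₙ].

29327 = 11·2452 + 2355, so a_0 = 11
2452 = 1·2355 + 97, so a_1 = 1
2355 = 24·97 + 27, so a_2 = 24
97 = 3·27 + 16, so a_3 = 3
27 = 1·16 + 11, so a_4 = 1
16 = 1·11 + 5, so a_5 = 1
11 = 2·5 + 1, so a_6 = 2
5 = 5·1 + 0, so a_7 = 5

[11; 1, 24, 3, 1, 1, 2, 5]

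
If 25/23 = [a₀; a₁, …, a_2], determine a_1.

11

Apply division with remainder until the remainder is 0:
⌊25/23⌋ = 1, remainder 2
⌊23/2⌋ = 11, remainder 1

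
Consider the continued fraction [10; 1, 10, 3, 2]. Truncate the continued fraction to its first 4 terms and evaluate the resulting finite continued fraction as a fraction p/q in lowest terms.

Collapse the nested fraction from the inside out:
Start with 3.
10 + 1/(3/1) = 10 + 1/3 = 31/3
1 + 1/(31/3) = 1 + 3/31 = 34/31
10 + 1/(34/31) = 10 + 31/34 = 371/34

371/34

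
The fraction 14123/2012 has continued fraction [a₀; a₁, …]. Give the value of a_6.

2

Apply division with remainder until the remainder is 0:
⌊14123/2012⌋ = 7, remainder 39
⌊2012/39⌋ = 51, remainder 23
⌊39/23⌋ = 1, remainder 16
⌊23/16⌋ = 1, remainder 7
⌊16/7⌋ = 2, remainder 2
⌊7/2⌋ = 3, remainder 1
⌊2/1⌋ = 2, remainder 0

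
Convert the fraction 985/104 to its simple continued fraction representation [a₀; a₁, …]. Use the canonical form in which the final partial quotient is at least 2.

985 = 9·104 + 49, so a_0 = 9
104 = 2·49 + 6, so a_1 = 2
49 = 8·6 + 1, so a_2 = 8
6 = 6·1 + 0, so a_3 = 6

[9; 2, 8, 6]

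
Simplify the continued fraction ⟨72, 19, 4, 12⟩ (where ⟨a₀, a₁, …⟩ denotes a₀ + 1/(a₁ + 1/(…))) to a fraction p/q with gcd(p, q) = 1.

a_0 = 72: 72/1
a_1 = 19: 1369/19
a_2 = 4: 5548/77
a_3 = 12: 67945/943

67945/943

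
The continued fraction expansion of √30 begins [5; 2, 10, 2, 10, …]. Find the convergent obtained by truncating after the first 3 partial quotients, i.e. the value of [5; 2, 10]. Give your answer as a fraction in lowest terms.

115/21

Collapse the nested fraction from the inside out:
Start with 10.
2 + 1/(10/1) = 2 + 1/10 = 21/10
5 + 1/(21/10) = 5 + 10/21 = 115/21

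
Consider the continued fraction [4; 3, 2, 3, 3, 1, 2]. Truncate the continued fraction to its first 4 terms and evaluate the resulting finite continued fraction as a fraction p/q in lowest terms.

103/24

a_0 = 4: 4/1
a_1 = 3: 13/3
a_2 = 2: 30/7
a_3 = 3: 103/24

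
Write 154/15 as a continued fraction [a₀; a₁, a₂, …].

[10; 3, 1, 3]

⌊154/15⌋ = 10, remainder 4
⌊15/4⌋ = 3, remainder 3
⌊4/3⌋ = 1, remainder 1
⌊3/1⌋ = 3, remainder 0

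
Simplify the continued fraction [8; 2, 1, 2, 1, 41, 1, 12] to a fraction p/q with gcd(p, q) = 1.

a_0 = 8: 8/1
a_1 = 2: 17/2
a_2 = 1: 25/3
a_3 = 2: 67/8
a_4 = 1: 92/11
a_5 = 41: 3839/459
a_6 = 1: 3931/470
a_7 = 12: 51011/6099

51011/6099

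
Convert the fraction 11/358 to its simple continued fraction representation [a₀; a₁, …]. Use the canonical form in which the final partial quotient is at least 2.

11 = 0·358 + 11, so a_0 = 0
358 = 32·11 + 6, so a_1 = 32
11 = 1·6 + 5, so a_2 = 1
6 = 1·5 + 1, so a_3 = 1
5 = 5·1 + 0, so a_4 = 5

[0; 32, 1, 1, 5]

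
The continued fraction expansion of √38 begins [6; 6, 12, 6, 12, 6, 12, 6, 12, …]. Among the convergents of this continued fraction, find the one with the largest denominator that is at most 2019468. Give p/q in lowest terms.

2463306/399601

List convergents until the denominator exceeds the bound:
a_0 = 6: 6/1  (≤ bound)
a_1 = 6: 37/6  (≤ bound)
a_2 = 12: 450/73  (≤ bound)
a_3 = 6: 2737/444  (≤ bound)
a_4 = 12: 33294/5401  (≤ bound)
a_5 = 6: 202501/32850  (≤ bound)
a_6 = 12: 2463306/399601  (≤ bound)
a_7 = 6: 14982337/2430456  (> 2019468, stop)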